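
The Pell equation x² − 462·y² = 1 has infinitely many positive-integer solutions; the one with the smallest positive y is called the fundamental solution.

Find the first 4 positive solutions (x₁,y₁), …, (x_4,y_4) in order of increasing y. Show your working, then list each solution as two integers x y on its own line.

43 2
3697 172
317899 14790
27335617 1271768

[21; 2,42] for √462; ℓ=2 ⇒ convergent index 1
i=0: a=21 ⇒ p=21, q=1
i=1: a=2 ⇒ p=43, q=2
(x₁, y₁) = (43, 2);  43² − 462·2² = 1 ✓
k=2:  x_2 = 43·43+462·2·2 = 3697,  y_2 = 43·2+2·43 = 172
k=3:  x_3 = 43·3697+462·2·172 = 317899,  y_3 = 43·172+2·3697 = 14790
k=4:  x_4 = 43·317899+462·2·14790 = 27335617,  y_4 = 43·14790+2·317899 = 1271768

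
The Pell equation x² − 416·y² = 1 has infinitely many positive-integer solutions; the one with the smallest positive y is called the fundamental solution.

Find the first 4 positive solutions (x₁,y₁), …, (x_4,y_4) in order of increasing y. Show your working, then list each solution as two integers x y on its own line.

5201 255
54100801 2652510
562756526801 27591408765
5853793337683201 287005831321020

√416 = [20; 2,1,1,9,1,1,2,40, …], period ℓ=8 (even) → k=7
k=0  a_k=20  p_k/q_k = 20/1
…
k=2  a_k=1  p_k/q_k = 61/3
k=3  a_k=1  p_k/q_k = 102/5
k=4  a_k=9  p_k/q_k = 979/48
k=5  a_k=1  p_k/q_k = 1081/53
k=6  a_k=1  p_k/q_k = 2060/101
k=7  a_k=2  p_k/q_k = 5201/255
fundamental: x₁=5201, y₁=255  (since 27050401 − 416·65025 = 1)
k=2:  x_2 = 5201·5201+416·255·255 = 54100801,  y_2 = 5201·255+255·5201 = 2652510
k=3:  x_3 = 5201·54100801+416·255·2652510 = 562756526801,  y_3 = 5201·2652510+255·54100801 = 27591408765
k=4:  x_4 = 5201·562756526801+416·255·27591408765 = 5853793337683201,  y_4 = 5201·27591408765+255·562756526801 = 287005831321020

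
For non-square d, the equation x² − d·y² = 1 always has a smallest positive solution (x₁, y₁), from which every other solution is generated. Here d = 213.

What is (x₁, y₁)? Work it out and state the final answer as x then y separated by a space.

194399 13320

√213 → a₀=14, period (1,1,2,6,1,8,1,6,2,1,1,28); ℓ=12 even so k=11
k=0  a_k=14  p_k/q_k = 14/1
k=1  a_k=1  p_k/q_k = 15/1
k=2  a_k=1  p_k/q_k = 29/2
k=3  a_k=2  p_k/q_k = 73/5
k=4  a_k=6  p_k/q_k = 467/32
k=5  a_k=1  p_k/q_k = 540/37
k=6  a_k=8  p_k/q_k = 4787/328
k=7  a_k=1  p_k/q_k = 5327/365
k=8  a_k=6  p_k/q_k = 36749/2518
k=9  a_k=2  p_k/q_k = 78825/5401
k=10  a_k=1  p_k/q_k = 115574/7919
k=11  a_k=1  p_k/q_k = 194399/13320
→ (194399, 13320).  Check: 194399²=37790971201, 213·13320²=37790971200, difference 1.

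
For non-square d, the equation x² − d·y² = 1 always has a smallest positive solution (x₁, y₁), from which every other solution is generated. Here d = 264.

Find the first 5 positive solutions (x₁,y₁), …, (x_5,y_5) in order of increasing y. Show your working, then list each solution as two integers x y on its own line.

65 4
8449 520
1098305 67596
142771201 8786960
18559157825 1142237204

√264 → a₀=16, period (4,32); ℓ=2 even so k=1
i=0: a=16 ⇒ p=16, q=1
i=1: a=4 ⇒ p=65, q=4
→ (65, 4).  Check: 65²=4225, 264·4²=4224, difference 1.
k=2:  x_2 = 65·65+264·4·4 = 8449,  y_2 = 65·4+4·65 = 520
k=3:  x_3 = 65·8449+264·4·520 = 1098305,  y_3 = 65·520+4·8449 = 67596
k=4:  x_4 = 65·1098305+264·4·67596 = 142771201,  y_4 = 65·67596+4·1098305 = 8786960
k=5:  x_5 = 65·142771201+264·4·8786960 = 18559157825,  y_5 = 65·8786960+4·142771201 = 1142237204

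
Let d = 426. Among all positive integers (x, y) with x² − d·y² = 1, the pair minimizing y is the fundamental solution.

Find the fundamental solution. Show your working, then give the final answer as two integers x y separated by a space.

88751 4300

√426 → a₀=20, period (1,1,1,3,2,6,2,3,1,1,1,40); ℓ=12 even so k=11
step 0: (20, 1)  from 20·(1,0) + (0,1)
…
step 3: (62, 3)  from 1·(41,2) + (21,1)
…
step 6: (3323, 161)  from 6·(516,25) + (227,11)
step 7: (7162, 347)  from 2·(3323,161) + (516,25)
step 8: (24809, 1202)  from 3·(7162,347) + (3323,161)
step 9: (31971, 1549)  from 1·(24809,1202) + (7162,347)
step 10: (56780, 2751)  from 1·(31971,1549) + (24809,1202)
step 11: (88751, 4300)  from 1·(56780,2751) + (31971,1549)
(x₁, y₁) = (88751, 4300);  88751² − 426·4300² = 1 ✓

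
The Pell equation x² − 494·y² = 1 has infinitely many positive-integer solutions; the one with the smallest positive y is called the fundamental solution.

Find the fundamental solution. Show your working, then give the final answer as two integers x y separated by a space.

73035 3286

√494 → a₀=22, period (4,2,2,1,2,1,2,2,4,44); ℓ=10 even so k=9
a_0=22:  p_0=22·1+0=22,  q_0=22·0+1=1
…
a_3=2:  p_3=2·200+89=489,  q_3=2·9+4=22
…
a_5=2:  p_5=2·689+489=1867,  q_5=2·31+22=84
…
a_8=2:  p_8=2·6979+2556=16514,  q_8=2·314+115=743
a_9=4:  p_9=4·16514+6979=73035,  q_9=4·743+314=3286
fundamental: x₁=73035, y₁=3286  (since 5334111225 − 494·10797796 = 1)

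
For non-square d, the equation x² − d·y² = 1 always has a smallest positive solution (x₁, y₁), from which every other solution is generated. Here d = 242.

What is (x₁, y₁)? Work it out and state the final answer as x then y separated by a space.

√242 = [15; 1,1,3,1,14,1,3,1,1,30, …], period ℓ=10 (even) → k=9
k=0  a_k=15  p_k/q_k = 15/1
…
k=3  a_k=3  p_k/q_k = 109/7
…
k=6  a_k=1  p_k/q_k = 2209/142
…
k=8  a_k=1  p_k/q_k = 10905/701
k=9  a_k=1  p_k/q_k = 19601/1260
(x₁, y₁) = (19601, 1260);  19601² − 242·1260² = 1 ✓

19601 1260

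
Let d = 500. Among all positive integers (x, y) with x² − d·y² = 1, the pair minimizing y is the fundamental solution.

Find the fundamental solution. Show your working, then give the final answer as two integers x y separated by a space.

√500 → a₀=22, period (2,1,3,2,1,…,1,2,44); ℓ=14 even so k=13
k=0  a_k=22  p_k/q_k = 22/1
…
k=5  a_k=1  p_k/q_k = 805/36
k=6  a_k=1  p_k/q_k = 1364/61
k=7  a_k=10  p_k/q_k = 14445/646
…
k=9  a_k=1  p_k/q_k = 30254/1353
…
k=12  a_k=1  p_k/q_k = 335522/15005
k=13  a_k=2  p_k/q_k = 930249/41602
(x₁, y₁) = (930249, 41602);  930249² − 500·41602² = 1 ✓

930249 41602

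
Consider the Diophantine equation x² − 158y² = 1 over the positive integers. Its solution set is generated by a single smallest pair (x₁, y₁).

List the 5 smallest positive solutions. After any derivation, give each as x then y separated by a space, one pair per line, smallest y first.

[12; 1,1,3,12,3,1,1,24] for √158; ℓ=8 ⇒ convergent index 7
a_0=12:  p_0=12·1+0=12,  q_0=12·0+1=1
…
a_2=1:  p_2=1·13+12=25,  q_2=1·1+1=2
…
a_4=12:  p_4=12·88+25=1081,  q_4=12·7+2=86
a_5=3:  p_5=3·1081+88=3331,  q_5=3·86+7=265
a_6=1:  p_6=1·3331+1081=4412,  q_6=1·265+86=351
a_7=1:  p_7=1·4412+3331=7743,  q_7=1·351+265=616
→ (7743, 616).  Check: 7743²=59954049, 158·616²=59954048, difference 1.
n=2: (7743,616)∘(7743,616) = (7743·7743+158·616·616, 7743·616+616·7743) = (119908097,9539376)
n=3: (119908097,9539376)∘(7743,616) = (7743·119908097+158·616·9539376, 7743·9539376+616·119908097) = (1856896782399,147726776120)
n=4: (1856896782399,147726776120)∘(7743,616) = (7743·1856896782399+158·616·147726776120, 7743·147726776120+616·1856896782399) = (28755903452322817,2287696845454944)
n=5: (28755903452322817,2287696845454944)∘(7743,616) = (7743·28755903452322817+158·616·2287696845454944, 7743·2287696845454944+616·28755903452322817) = (445313919005774361663,35427273200988486664)

7743 616
119908097 9539376
1856896782399 147726776120
28755903452322817 2287696845454944
445313919005774361663 35427273200988486664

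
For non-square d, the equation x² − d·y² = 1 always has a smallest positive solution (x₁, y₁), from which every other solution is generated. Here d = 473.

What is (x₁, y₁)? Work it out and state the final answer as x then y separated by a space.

√473 = [21; 1,2,1,42, …], period ℓ=4 (even) → k=3
a_0=21:  p_0=21·1+0=21,  q_0=21·0+1=1
a_1=1:  p_1=1·21+1=22,  q_1=1·1+0=1
a_2=2:  p_2=2·22+21=65,  q_2=2·1+1=3
a_3=1:  p_3=1·65+22=87,  q_3=1·3+1=4
(x₁, y₁) = (87, 4);  87² − 473·4² = 1 ✓

87 4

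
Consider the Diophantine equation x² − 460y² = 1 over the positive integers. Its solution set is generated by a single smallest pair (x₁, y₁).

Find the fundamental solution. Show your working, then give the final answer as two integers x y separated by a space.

√460 = [21; 2,4,3,1,2,10,2,1,3,4,2,42, …], period ℓ=12 (even) → k=11
a_0=21:  p_0=21·1+0=21,  q_0=21·0+1=1
…
a_2=4:  p_2=4·43+21=193,  q_2=4·2+1=9
a_3=3:  p_3=3·193+43=622,  q_3=3·9+2=29
…
a_5=2:  p_5=2·815+622=2252,  q_5=2·38+29=105
a_6=10:  p_6=10·2252+815=23335,  q_6=10·105+38=1088
…
a_10=4:  p_10=4·265693+72257=1135029,  q_10=4·12388+3369=52921
a_11=2:  p_11=2·1135029+265693=2535751,  q_11=2·52921+12388=118230
→ (2535751, 118230).  Check: 2535751²=6430033134001, 460·118230²=6430033134000, difference 1.

2535751 118230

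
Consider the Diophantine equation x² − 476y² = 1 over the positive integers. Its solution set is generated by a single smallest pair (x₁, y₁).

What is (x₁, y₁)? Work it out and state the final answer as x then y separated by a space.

d=476: √d = [21; 1,4,2,10,2,4,1,42] (ℓ=8, even), read p_7/q_7
a_0=21:  p_0=21·1+0=21,  q_0=21·0+1=1
a_1=1:  p_1=1·21+1=22,  q_1=1·1+0=1
a_2=4:  p_2=4·22+21=109,  q_2=4·1+1=5
a_3=2:  p_3=2·109+22=240,  q_3=2·5+1=11
a_4=10:  p_4=10·240+109=2509,  q_4=10·11+5=115
…
a_6=4:  p_6=4·5258+2509=23541,  q_6=4·241+115=1079
a_7=1:  p_7=1·23541+5258=28799,  q_7=1·1079+241=1320
→ (28799, 1320).  Check: 28799²=829382401, 476·1320²=829382400, difference 1.

28799 1320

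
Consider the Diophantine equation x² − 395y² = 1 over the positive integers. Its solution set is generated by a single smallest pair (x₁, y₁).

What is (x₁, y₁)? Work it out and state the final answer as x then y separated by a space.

d=395: √d = [19; 1,6,1,38] (ℓ=4, even), read p_3/q_3
step 0: (19, 1)  from 19·(1,0) + (0,1)
step 1: (20, 1)  from 1·(19,1) + (1,0)
step 2: (139, 7)  from 6·(20,1) + (19,1)
step 3: (159, 8)  from 1·(139,7) + (20,1)
(x₁, y₁) = (159, 8);  159² − 395·8² = 1 ✓

159 8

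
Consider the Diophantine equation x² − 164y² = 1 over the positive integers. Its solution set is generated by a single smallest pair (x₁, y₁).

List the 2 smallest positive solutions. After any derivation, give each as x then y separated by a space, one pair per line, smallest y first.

√164 = [12; 1,4,6,4,1,24, …], period ℓ=6 (even) → k=5
step 0: (12, 1)  from 12·(1,0) + (0,1)
step 1: (13, 1)  from 1·(12,1) + (1,0)
step 2: (64, 5)  from 4·(13,1) + (12,1)
…
step 4: (1652, 129)  from 4·(397,31) + (64,5)
step 5: (2049, 160)  from 1·(1652,129) + (397,31)
→ (2049, 160).  Check: 2049²=4198401, 164·160²=4198400, difference 1.
k=2:  x_2 = 2049·2049+164·160·160 = 8396801,  y_2 = 2049·160+160·2049 = 655680

2049 160
8396801 655680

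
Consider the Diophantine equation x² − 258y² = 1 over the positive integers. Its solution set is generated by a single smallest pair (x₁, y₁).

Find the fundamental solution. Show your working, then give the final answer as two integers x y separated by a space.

d=258: √d = [16; 16,32] (ℓ=2, even), read p_1/q_1
a_0=16:  p_0=16·1+0=16,  q_0=16·0+1=1
a_1=16:  p_1=16·16+1=257,  q_1=16·1+0=16
fundamental: x₁=257, y₁=16  (since 66049 − 258·256 = 1)

257 16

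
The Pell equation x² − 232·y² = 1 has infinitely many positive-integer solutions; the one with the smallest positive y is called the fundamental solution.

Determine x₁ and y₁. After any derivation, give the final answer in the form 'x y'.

19603 1287

√232 → a₀=15, period (4,3,7,3,4,30); ℓ=6 even so k=5
a_0=15:  p_0=15·1+0=15,  q_0=15·0+1=1
a_1=4:  p_1=4·15+1=61,  q_1=4·1+0=4
…
a_3=7:  p_3=7·198+61=1447,  q_3=7·13+4=95
a_4=3:  p_4=3·1447+198=4539,  q_4=3·95+13=298
a_5=4:  p_5=4·4539+1447=19603,  q_5=4·298+95=1287
(x₁, y₁) = (19603, 1287);  19603² − 232·1287² = 1 ✓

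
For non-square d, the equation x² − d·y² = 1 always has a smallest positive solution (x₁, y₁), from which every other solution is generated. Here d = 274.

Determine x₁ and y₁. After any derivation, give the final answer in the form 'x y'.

√274 = [16; 1,1,4,4,1,1,32, …], period ℓ=7 (odd) → k=13
step 0: (16, 1)  from 16·(1,0) + (0,1)
…
step 2: (33, 2)  from 1·(17,1) + (16,1)
step 3: (149, 9)  from 4·(33,2) + (17,1)
step 4: (629, 38)  from 4·(149,9) + (33,2)
…
step 6: (1407, 85)  from 1·(778,47) + (629,38)
…
step 8: (47209, 2852)  from 1·(45802,2767) + (1407,85)
step 9: (93011, 5619)  from 1·(47209,2852) + (45802,2767)
…
step 11: (1770023, 106931)  from 4·(419253,25328) + (93011,5619)
step 12: (2189276, 132259)  from 1·(1770023,106931) + (419253,25328)
step 13: (3959299, 239190)  from 1·(2189276,132259) + (1770023,106931)
fundamental: x₁=3959299, y₁=239190  (since 15676048571401 − 274·57211856100 = 1)

3959299 239190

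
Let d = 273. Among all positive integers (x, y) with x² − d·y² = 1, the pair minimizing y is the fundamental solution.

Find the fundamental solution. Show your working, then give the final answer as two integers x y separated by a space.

727 44

√273 = [16; 1,1,10,1,1,32, …], period ℓ=6 (even) → k=5
k=0  a_k=16  p_k/q_k = 16/1
…
k=2  a_k=1  p_k/q_k = 33/2
…
k=4  a_k=1  p_k/q_k = 380/23
k=5  a_k=1  p_k/q_k = 727/44
→ (727, 44).  Check: 727²=528529, 273·44²=528528, difference 1.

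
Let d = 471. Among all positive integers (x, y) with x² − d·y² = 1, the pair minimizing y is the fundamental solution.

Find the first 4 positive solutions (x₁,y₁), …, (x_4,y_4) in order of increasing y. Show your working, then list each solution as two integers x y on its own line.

√471 = [21; 1,2,2,1,3,…,2,1,42, …], period ℓ=14 (even) → k=13
i=0: a=21 ⇒ p=21, q=1
…
i=2: a=2 ⇒ p=65, q=3
i=3: a=2 ⇒ p=152, q=7
i=4: a=1 ⇒ p=217, q=10
…
i=6: a=4 ⇒ p=3429, q=158
i=7: a=14 ⇒ p=48809, q=2249
i=8: a=4 ⇒ p=198665, q=9154
i=9: a=3 ⇒ p=644804, q=29711
i=10: a=1 ⇒ p=843469, q=38865
…
i=12: a=2 ⇒ p=5506953, q=253747
i=13: a=1 ⇒ p=7838695, q=361188
fundamental: x₁=7838695, y₁=361188  (since 61445139303025 − 471·130456771344 = 1)
k=2:  x_2 = 7838695·7838695+471·361188·361188 = 122890278606049,  y_2 = 7838695·361188+361188·7838695 = 5662485139320
k=3:  x_3 = 7838695·122890278606049+471·361188·5662485139320 = 1926598824915678693415,  y_3 = 7838695·5662485139320+361188·122890278606049 = 88772987898323613612
k=4:  x_4 = 7838695·1926598824915678693415+471·361188·88772987898323613612 = 30204041151744689101078780801,  y_4 = 7838695·88772987898323613612+361188·1926598824915678693415 = 1391728752747293974319493360

7838695 361188
122890278606049 5662485139320
1926598824915678693415 88772987898323613612
30204041151744689101078780801 1391728752747293974319493360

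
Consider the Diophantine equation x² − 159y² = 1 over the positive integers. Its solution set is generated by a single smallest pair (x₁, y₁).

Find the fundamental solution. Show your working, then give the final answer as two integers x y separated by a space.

√159 = [12; 1,1,1,1,3,1,1,1,1,24, …], period ℓ=10 (even) → k=9
i=0: a=12 ⇒ p=12, q=1
…
i=2: a=1 ⇒ p=25, q=2
i=3: a=1 ⇒ p=38, q=3
i=4: a=1 ⇒ p=63, q=5
i=5: a=3 ⇒ p=227, q=18
i=6: a=1 ⇒ p=290, q=23
i=7: a=1 ⇒ p=517, q=41
i=8: a=1 ⇒ p=807, q=64
i=9: a=1 ⇒ p=1324, q=105
(x₁, y₁) = (1324, 105);  1324² − 159·105² = 1 ✓

1324 105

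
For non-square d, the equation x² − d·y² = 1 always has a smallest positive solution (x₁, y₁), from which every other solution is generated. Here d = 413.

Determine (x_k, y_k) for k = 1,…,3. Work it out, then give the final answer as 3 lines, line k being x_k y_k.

d=413: √d = [20; 3,9,1,4,1,9,3,40] (ℓ=8, even), read p_7/q_7
i=0: a=20 ⇒ p=20, q=1
…
i=2: a=9 ⇒ p=569, q=28
…
i=4: a=4 ⇒ p=3089, q=152
…
i=6: a=9 ⇒ p=36560, q=1799
i=7: a=3 ⇒ p=113399, q=5580
fundamental: x₁=113399, y₁=5580  (since 12859333201 − 413·31136400 = 1)
n=2: (113399,5580)∘(113399,5580) = (113399·113399+413·5580·5580, 113399·5580+5580·113399) = (25718666401,1265532840)
n=3: (25718666401,1265532840)∘(113399,5580) = (113399·25718666401+413·5580·1265532840, 113399·1265532840+5580·25718666401) = (5832942102300599,287020317040740)

113399 5580
25718666401 1265532840
5832942102300599 287020317040740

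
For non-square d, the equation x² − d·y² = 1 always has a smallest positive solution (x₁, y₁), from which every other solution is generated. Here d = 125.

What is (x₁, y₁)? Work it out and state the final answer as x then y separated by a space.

930249 83204

[11; 5,1,1,5,22] for √125; ℓ=5 ⇒ convergent index 9
a_0=11:  p_0=11·1+0=11,  q_0=11·0+1=1
…
a_2=1:  p_2=1·56+11=67,  q_2=1·5+1=6
a_3=1:  p_3=1·67+56=123,  q_3=1·6+5=11
a_4=5:  p_4=5·123+67=682,  q_4=5·11+6=61
a_5=22:  p_5=22·682+123=15127,  q_5=22·61+11=1353
…
a_7=1:  p_7=1·76317+15127=91444,  q_7=1·6826+1353=8179
a_8=1:  p_8=1·91444+76317=167761,  q_8=1·8179+6826=15005
a_9=5:  p_9=5·167761+91444=930249,  q_9=5·15005+8179=83204
fundamental: x₁=930249, y₁=83204  (since 865363202001 − 125·6922905616 = 1)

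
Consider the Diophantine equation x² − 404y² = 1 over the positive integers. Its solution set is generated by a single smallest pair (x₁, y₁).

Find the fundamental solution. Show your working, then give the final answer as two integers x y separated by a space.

201 10

√404 = [20; 10,40, …], period ℓ=2 (even) → k=1
step 0: (20, 1)  from 20·(1,0) + (0,1)
step 1: (201, 10)  from 10·(20,1) + (1,0)
(x₁, y₁) = (201, 10);  201² − 404·10² = 1 ✓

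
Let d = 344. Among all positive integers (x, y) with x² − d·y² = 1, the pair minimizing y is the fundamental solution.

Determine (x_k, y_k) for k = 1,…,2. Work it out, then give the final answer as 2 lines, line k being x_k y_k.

10405 561
216528049 11674410

√344 = [18; 1,1,4,1,3,1,4,1,1,36, …], period ℓ=10 (even) → k=9
a_0=18:  p_0=18·1+0=18,  q_0=18·0+1=1
…
a_3=4:  p_3=4·37+19=167,  q_3=4·2+1=9
…
a_8=1:  p_8=1·4711+983=5694,  q_8=1·254+53=307
a_9=1:  p_9=1·5694+4711=10405,  q_9=1·307+254=561
fundamental: x₁=10405, y₁=561  (since 108264025 − 344·314721 = 1)
(10405+561√344)^2 = 216528049 + 11674410√344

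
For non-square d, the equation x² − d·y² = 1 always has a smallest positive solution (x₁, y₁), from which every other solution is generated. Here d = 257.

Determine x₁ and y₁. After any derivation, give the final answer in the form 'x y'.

513 32

√257 = [16; 32, …], period ℓ=1 (odd) → k=1
a_0=16:  p_0=16·1+0=16,  q_0=16·0+1=1
a_1=32:  p_1=32·16+1=513,  q_1=32·1+0=32
fundamental: x₁=513, y₁=32  (since 263169 − 257·1024 = 1)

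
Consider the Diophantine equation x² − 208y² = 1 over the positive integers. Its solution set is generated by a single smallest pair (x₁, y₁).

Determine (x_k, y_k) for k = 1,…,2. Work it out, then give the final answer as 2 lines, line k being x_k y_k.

d=208: √d = [14; 2,2,1,2,2,28] (ℓ=6, even), read p_5/q_5
k=0  a_k=14  p_k/q_k = 14/1
…
k=2  a_k=2  p_k/q_k = 72/5
…
k=4  a_k=2  p_k/q_k = 274/19
k=5  a_k=2  p_k/q_k = 649/45
fundamental: x₁=649, y₁=45  (since 421201 − 208·2025 = 1)
(649+45√208)^2 = 842401 + 58410√208

649 45
842401 58410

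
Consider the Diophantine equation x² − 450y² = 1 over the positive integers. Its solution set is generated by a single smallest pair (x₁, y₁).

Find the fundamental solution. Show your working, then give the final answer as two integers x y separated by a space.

19601 924

√450 → a₀=21, period (4,1,2,4,2,1,4,42); ℓ=8 even so k=7
i=0: a=21 ⇒ p=21, q=1
i=1: a=4 ⇒ p=85, q=4
…
i=3: a=2 ⇒ p=297, q=14
i=4: a=4 ⇒ p=1294, q=61
…
i=6: a=1 ⇒ p=4179, q=197
i=7: a=4 ⇒ p=19601, q=924
(x₁, y₁) = (19601, 924);  19601² − 450·924² = 1 ✓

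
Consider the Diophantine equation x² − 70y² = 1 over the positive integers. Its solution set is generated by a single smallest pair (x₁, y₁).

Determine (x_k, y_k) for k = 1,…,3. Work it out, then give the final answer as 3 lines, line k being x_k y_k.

251 30
126001 15060
63252251 7560090

√70 = [8; 2,1,2,1,2,16, …], period ℓ=6 (even) → k=5
k=0  a_k=8  p_k/q_k = 8/1
…
k=2  a_k=1  p_k/q_k = 25/3
…
k=4  a_k=1  p_k/q_k = 92/11
k=5  a_k=2  p_k/q_k = 251/30
fundamental: x₁=251, y₁=30  (since 63001 − 70·900 = 1)
(x_2, y_2) = (251·251 + 70·30·30, 251·30 + 30·251) = (126001, 15060)
(x_3, y_3) = (251·126001 + 70·30·15060, 251·15060 + 30·126001) = (63252251, 7560090)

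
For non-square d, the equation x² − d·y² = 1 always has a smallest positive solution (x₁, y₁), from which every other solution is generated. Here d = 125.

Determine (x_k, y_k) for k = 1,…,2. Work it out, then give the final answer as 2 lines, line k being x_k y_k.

√125 → a₀=11, period (5,1,1,5,22); ℓ=5 odd so k=9
step 0: (11, 1)  from 11·(1,0) + (0,1)
step 1: (56, 5)  from 5·(11,1) + (1,0)
…
step 5: (15127, 1353)  from 22·(682,61) + (123,11)
step 6: (76317, 6826)  from 5·(15127,1353) + (682,61)
…
step 8: (167761, 15005)  from 1·(91444,8179) + (76317,6826)
step 9: (930249, 83204)  from 5·(167761,15005) + (91444,8179)
→ (930249, 83204).  Check: 930249²=865363202001, 125·83204²=865363202000, difference 1.
(x_2, y_2) = (930249·930249 + 125·83204·83204, 930249·83204 + 83204·930249) = (1730726404001, 154800875592)

930249 83204
1730726404001 154800875592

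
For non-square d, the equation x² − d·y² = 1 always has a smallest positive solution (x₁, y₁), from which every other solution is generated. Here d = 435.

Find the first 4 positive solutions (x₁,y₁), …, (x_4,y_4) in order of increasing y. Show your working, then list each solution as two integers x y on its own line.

√435 → a₀=20, period (1,5,1,40); ℓ=4 even so k=3
k=0  a_k=20  p_k/q_k = 20/1
…
k=2  a_k=5  p_k/q_k = 125/6
k=3  a_k=1  p_k/q_k = 146/7
(x₁, y₁) = (146, 7);  146² − 435·7² = 1 ✓
k=2:  x_2 = 146·146+435·7·7 = 42631,  y_2 = 146·7+7·146 = 2044
k=3:  x_3 = 146·42631+435·7·2044 = 12448106,  y_3 = 146·2044+7·42631 = 596841
k=4:  x_4 = 146·12448106+435·7·596841 = 3634804321,  y_4 = 146·596841+7·12448106 = 174275528

146 7
42631 2044
12448106 596841
3634804321 174275528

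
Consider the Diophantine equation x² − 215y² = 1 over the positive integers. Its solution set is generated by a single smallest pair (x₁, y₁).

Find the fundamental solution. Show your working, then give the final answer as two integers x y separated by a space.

d=215: √d = [14; 1,1,1,28] (ℓ=4, even), read p_3/q_3
a_0=14:  p_0=14·1+0=14,  q_0=14·0+1=1
…
a_2=1:  p_2=1·15+14=29,  q_2=1·1+1=2
a_3=1:  p_3=1·29+15=44,  q_3=1·2+1=3
fundamental: x₁=44, y₁=3  (since 1936 − 215·9 = 1)

44 3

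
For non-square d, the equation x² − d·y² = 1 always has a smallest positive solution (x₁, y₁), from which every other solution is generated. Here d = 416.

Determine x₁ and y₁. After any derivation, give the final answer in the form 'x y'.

√416 = [20; 2,1,1,9,1,1,2,40, …], period ℓ=8 (even) → k=7
i=0: a=20 ⇒ p=20, q=1
…
i=2: a=1 ⇒ p=61, q=3
…
i=6: a=1 ⇒ p=2060, q=101
i=7: a=2 ⇒ p=5201, q=255
fundamental: x₁=5201, y₁=255  (since 27050401 − 416·65025 = 1)

5201 255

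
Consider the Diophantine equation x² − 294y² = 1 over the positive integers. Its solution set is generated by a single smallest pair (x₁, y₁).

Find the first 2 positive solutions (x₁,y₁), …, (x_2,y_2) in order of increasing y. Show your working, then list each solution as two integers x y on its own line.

[17; 6,1,4,1,6,34] for √294; ℓ=6 ⇒ convergent index 5
k=0  a_k=17  p_k/q_k = 17/1
k=1  a_k=6  p_k/q_k = 103/6
k=2  a_k=1  p_k/q_k = 120/7
…
k=4  a_k=1  p_k/q_k = 703/41
k=5  a_k=6  p_k/q_k = 4801/280
fundamental: x₁=4801, y₁=280  (since 23049601 − 294·78400 = 1)
(x_2, y_2) = (4801·4801 + 294·280·280, 4801·280 + 280·4801) = (46099201, 2688560)

4801 280
46099201 2688560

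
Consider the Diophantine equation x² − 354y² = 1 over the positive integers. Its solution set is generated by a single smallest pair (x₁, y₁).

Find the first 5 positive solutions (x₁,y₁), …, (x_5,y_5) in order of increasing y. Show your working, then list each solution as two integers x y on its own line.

258065 13716
133195088449 7079239080
68745981000924305 3653807666346684
35481863173873866451201 1885839750824434773840
18313254039862772710457447825 973338470589361712155692516

[18; 1,4,2,2,18,2,2,4,1,36] for √354; ℓ=10 ⇒ convergent index 9
k=0  a_k=18  p_k/q_k = 18/1
k=1  a_k=1  p_k/q_k = 19/1
…
k=3  a_k=2  p_k/q_k = 207/11
k=4  a_k=2  p_k/q_k = 508/27
k=5  a_k=18  p_k/q_k = 9351/497
…
k=7  a_k=2  p_k/q_k = 47771/2539
k=8  a_k=4  p_k/q_k = 210294/11177
k=9  a_k=1  p_k/q_k = 258065/13716
fundamental: x₁=258065, y₁=13716  (since 66597544225 − 354·188128656 = 1)
(x_2, y_2) = (258065·258065 + 354·13716·13716, 258065·13716 + 13716·258065) = (133195088449, 7079239080)
(x_3, y_3) = (258065·133195088449 + 354·13716·7079239080, 258065·7079239080 + 13716·133195088449) = (68745981000924305, 3653807666346684)
(x_4, y_4) = (258065·68745981000924305 + 354·13716·3653807666346684, 258065·3653807666346684 + 13716·68745981000924305) = (35481863173873866451201, 1885839750824434773840)
(x_5, y_5) = (258065·35481863173873866451201 + 354·13716·1885839750824434773840, 258065·1885839750824434773840 + 13716·35481863173873866451201) = (18313254039862772710457447825, 973338470589361712155692516)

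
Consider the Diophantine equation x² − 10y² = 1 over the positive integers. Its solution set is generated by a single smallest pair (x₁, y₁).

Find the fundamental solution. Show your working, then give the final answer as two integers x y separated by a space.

√10 = [3; 6, …], period ℓ=1 (odd) → k=1
i=0: a=3 ⇒ p=3, q=1
i=1: a=6 ⇒ p=19, q=6
→ (19, 6).  Check: 19²=361, 10·6²=360, difference 1.

19 6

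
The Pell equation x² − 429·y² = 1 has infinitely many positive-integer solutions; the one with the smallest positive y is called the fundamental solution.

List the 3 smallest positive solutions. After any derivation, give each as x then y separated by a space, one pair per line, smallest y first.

√429 → a₀=20, period (1,2,2,9,1,12,1,9,2,2,1,40); ℓ=12 even so k=11
a_0=20:  p_0=20·1+0=20,  q_0=20·0+1=1
a_1=1:  p_1=1·20+1=21,  q_1=1·1+0=1
a_2=2:  p_2=2·21+20=62,  q_2=2·1+1=3
…
a_5=1:  p_5=1·1367+145=1512,  q_5=1·66+7=73
a_6=12:  p_6=12·1512+1367=19511,  q_6=12·73+66=942
a_7=1:  p_7=1·19511+1512=21023,  q_7=1·942+73=1015
…
a_9=2:  p_9=2·208718+21023=438459,  q_9=2·10077+1015=21169
a_10=2:  p_10=2·438459+208718=1085636,  q_10=2·21169+10077=52415
a_11=1:  p_11=1·1085636+438459=1524095,  q_11=1·52415+21169=73584
(x₁, y₁) = (1524095, 73584);  1524095² − 429·73584² = 1 ✓
(x_2, y_2) = (1524095·1524095 + 429·73584·73584, 1524095·73584 + 73584·1524095) = (4645731138049, 224298012960)
(x_3, y_3) = (1524095·4645731138049 + 429·73584·224298012960, 1524095·224298012960 + 73584·4645731138049) = (14161071197688057215, 683702960124468816)

1524095 73584
4645731138049 224298012960
14161071197688057215 683702960124468816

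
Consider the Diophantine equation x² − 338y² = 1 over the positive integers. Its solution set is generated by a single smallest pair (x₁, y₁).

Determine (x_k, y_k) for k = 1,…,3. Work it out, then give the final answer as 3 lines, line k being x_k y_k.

√338 → a₀=18, period (2,1,1,2,36); ℓ=5 odd so k=9
k=0  a_k=18  p_k/q_k = 18/1
k=1  a_k=2  p_k/q_k = 37/2
k=2  a_k=1  p_k/q_k = 55/3
k=3  a_k=1  p_k/q_k = 92/5
k=4  a_k=2  p_k/q_k = 239/13
k=5  a_k=36  p_k/q_k = 8696/473
k=6  a_k=2  p_k/q_k = 17631/959
k=7  a_k=1  p_k/q_k = 26327/1432
k=8  a_k=1  p_k/q_k = 43958/2391
k=9  a_k=2  p_k/q_k = 114243/6214
(x₁, y₁) = (114243, 6214);  114243² − 338·6214² = 1 ✓
n=2: (114243,6214)∘(114243,6214) = (114243·114243+338·6214·6214, 114243·6214+6214·114243) = (26102926097,1419812004)
n=3: (26102926097,1419812004)∘(114243,6214) = (114243·26102926097+338·6214·1419812004, 114243·1419812004+6214·26102926097) = (5964153172084899,324407165539730)

114243 6214
26102926097 1419812004
5964153172084899 324407165539730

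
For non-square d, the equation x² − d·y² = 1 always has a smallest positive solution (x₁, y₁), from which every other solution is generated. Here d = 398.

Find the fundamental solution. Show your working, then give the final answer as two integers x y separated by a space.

399 20

√398 → a₀=19, period (1,18,1,38); ℓ=4 even so k=3
step 0: (19, 1)  from 19·(1,0) + (0,1)
…
step 2: (379, 19)  from 18·(20,1) + (19,1)
step 3: (399, 20)  from 1·(379,19) + (20,1)
(x₁, y₁) = (399, 20);  399² − 398·20² = 1 ✓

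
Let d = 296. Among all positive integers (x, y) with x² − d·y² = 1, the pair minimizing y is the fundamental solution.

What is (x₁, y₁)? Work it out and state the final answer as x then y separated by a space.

3699 215

√296 = [17; 4,1,7,1,4,34, …], period ℓ=6 (even) → k=5
k=0  a_k=17  p_k/q_k = 17/1
k=1  a_k=4  p_k/q_k = 69/4
k=2  a_k=1  p_k/q_k = 86/5
k=3  a_k=7  p_k/q_k = 671/39
k=4  a_k=1  p_k/q_k = 757/44
k=5  a_k=4  p_k/q_k = 3699/215
(x₁, y₁) = (3699, 215);  3699² − 296·215² = 1 ✓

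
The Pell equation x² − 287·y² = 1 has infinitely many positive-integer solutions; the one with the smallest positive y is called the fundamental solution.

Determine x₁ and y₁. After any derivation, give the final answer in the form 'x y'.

288 17

d=287: √d = [16; 1,15,1,32] (ℓ=4, even), read p_3/q_3
k=0  a_k=16  p_k/q_k = 16/1
k=1  a_k=1  p_k/q_k = 17/1
k=2  a_k=15  p_k/q_k = 271/16
k=3  a_k=1  p_k/q_k = 288/17
(x₁, y₁) = (288, 17);  288² − 287·17² = 1 ✓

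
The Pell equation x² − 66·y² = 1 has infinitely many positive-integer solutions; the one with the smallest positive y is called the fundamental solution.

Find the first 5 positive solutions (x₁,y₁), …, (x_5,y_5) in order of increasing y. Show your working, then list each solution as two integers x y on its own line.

65 8
8449 1040
1098305 135192
142771201 17573920
18559157825 2284474408

d=66: √d = [8; 8,16] (ℓ=2, even), read p_1/q_1
a_0=8:  p_0=8·1+0=8,  q_0=8·0+1=1
a_1=8:  p_1=8·8+1=65,  q_1=8·1+0=8
fundamental: x₁=65, y₁=8  (since 4225 − 66·64 = 1)
(65+8√66)^2 = 8449 + 1040√66
(65+8√66)^3 = 1098305 + 135192√66
(65+8√66)^4 = 142771201 + 17573920√66
(65+8√66)^5 = 18559157825 + 2284474408√66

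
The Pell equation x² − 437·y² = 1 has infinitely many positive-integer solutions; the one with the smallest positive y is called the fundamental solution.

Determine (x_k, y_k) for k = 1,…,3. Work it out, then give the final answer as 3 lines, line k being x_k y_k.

4599 220
42301601 2023560
389090121399 18612704660

√437 = [20; 1,9,2,9,1,40, …], period ℓ=6 (even) → k=5
step 0: (20, 1)  from 20·(1,0) + (0,1)
step 1: (21, 1)  from 1·(20,1) + (1,0)
…
step 4: (4160, 199)  from 9·(439,21) + (209,10)
step 5: (4599, 220)  from 1·(4160,199) + (439,21)
(x₁, y₁) = (4599, 220);  4599² − 437·220² = 1 ✓
(x_2, y_2) = (4599·4599 + 437·220·220, 4599·220 + 220·4599) = (42301601, 2023560)
(x_3, y_3) = (4599·42301601 + 437·220·2023560, 4599·2023560 + 220·42301601) = (389090121399, 18612704660)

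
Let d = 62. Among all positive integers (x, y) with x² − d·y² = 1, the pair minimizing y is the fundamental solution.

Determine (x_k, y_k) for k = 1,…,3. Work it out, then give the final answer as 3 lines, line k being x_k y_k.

√62 → a₀=7, period (1,6,1,14); ℓ=4 even so k=3
a_0=7:  p_0=7·1+0=7,  q_0=7·0+1=1
a_1=1:  p_1=1·7+1=8,  q_1=1·1+0=1
a_2=6:  p_2=6·8+7=55,  q_2=6·1+1=7
a_3=1:  p_3=1·55+8=63,  q_3=1·7+1=8
→ (63, 8).  Check: 63²=3969, 62·8²=3968, difference 1.
(x_2, y_2) = (63·63 + 62·8·8, 63·8 + 8·63) = (7937, 1008)
(x_3, y_3) = (63·7937 + 62·8·1008, 63·1008 + 8·7937) = (999999, 127000)

63 8
7937 1008
999999 127000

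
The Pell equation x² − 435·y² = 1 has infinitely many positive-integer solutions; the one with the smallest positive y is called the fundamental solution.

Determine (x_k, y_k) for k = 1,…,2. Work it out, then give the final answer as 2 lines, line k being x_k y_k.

√435 = [20; 1,5,1,40, …], period ℓ=4 (even) → k=3
i=0: a=20 ⇒ p=20, q=1
…
i=2: a=5 ⇒ p=125, q=6
i=3: a=1 ⇒ p=146, q=7
fundamental: x₁=146, y₁=7  (since 21316 − 435·49 = 1)
n=2: (146,7)∘(146,7) = (146·146+435·7·7, 146·7+7·146) = (42631,2044)

146 7
42631 2044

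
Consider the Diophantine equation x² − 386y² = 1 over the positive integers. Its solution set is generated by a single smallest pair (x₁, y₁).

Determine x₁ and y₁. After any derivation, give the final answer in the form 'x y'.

111555 5678

√386 → a₀=19, period (1,1,1,4,1,18,1,4,1,1,1,38); ℓ=12 even so k=11
i=0: a=19 ⇒ p=19, q=1
i=1: a=1 ⇒ p=20, q=1
i=2: a=1 ⇒ p=39, q=2
i=3: a=1 ⇒ p=59, q=3
i=4: a=4 ⇒ p=275, q=14
i=5: a=1 ⇒ p=334, q=17
i=6: a=18 ⇒ p=6287, q=320
i=7: a=1 ⇒ p=6621, q=337
i=8: a=4 ⇒ p=32771, q=1668
i=9: a=1 ⇒ p=39392, q=2005
i=10: a=1 ⇒ p=72163, q=3673
i=11: a=1 ⇒ p=111555, q=5678
(x₁, y₁) = (111555, 5678);  111555² − 386·5678² = 1 ✓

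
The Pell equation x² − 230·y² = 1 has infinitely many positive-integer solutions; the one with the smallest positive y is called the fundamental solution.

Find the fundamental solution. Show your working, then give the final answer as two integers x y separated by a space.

√230 = [15; 6,30, …], period ℓ=2 (even) → k=1
i=0: a=15 ⇒ p=15, q=1
i=1: a=6 ⇒ p=91, q=6
(x₁, y₁) = (91, 6);  91² − 230·6² = 1 ✓

91 6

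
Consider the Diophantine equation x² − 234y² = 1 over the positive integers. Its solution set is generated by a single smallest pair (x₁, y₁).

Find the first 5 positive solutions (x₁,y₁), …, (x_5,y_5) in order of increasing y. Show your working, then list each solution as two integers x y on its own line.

[15; 3,2,1,2,1,2,3,30] for √234; ℓ=8 ⇒ convergent index 7
i=0: a=15 ⇒ p=15, q=1
…
i=2: a=2 ⇒ p=107, q=7
i=3: a=1 ⇒ p=153, q=10
…
i=5: a=1 ⇒ p=566, q=37
i=6: a=2 ⇒ p=1545, q=101
i=7: a=3 ⇒ p=5201, q=340
→ (5201, 340).  Check: 5201²=27050401, 234·340²=27050400, difference 1.
(x_2, y_2) = (5201·5201 + 234·340·340, 5201·340 + 340·5201) = (54100801, 3536680)
(x_3, y_3) = (5201·54100801 + 234·340·3536680, 5201·3536680 + 340·54100801) = (562756526801, 36788545020)
(x_4, y_4) = (5201·562756526801 + 234·340·36788545020, 5201·36788545020 + 340·562756526801) = (5853793337683201, 382674441761360)
(x_5, y_5) = (5201·5853793337683201 + 234·340·382674441761360, 5201·382674441761360 + 340·5853793337683201) = (60891157735824130001, 3980579506413121700)

5201 340
54100801 3536680
562756526801 36788545020
5853793337683201 382674441761360
60891157735824130001 3980579506413121700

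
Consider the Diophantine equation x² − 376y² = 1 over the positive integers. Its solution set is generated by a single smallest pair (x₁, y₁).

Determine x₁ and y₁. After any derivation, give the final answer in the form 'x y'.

√376 → a₀=19, period (2,1,1,3,1,…,1,2,38); ℓ=16 even so k=15
i=0: a=19 ⇒ p=19, q=1
i=1: a=2 ⇒ p=39, q=2
i=2: a=1 ⇒ p=58, q=3
i=3: a=1 ⇒ p=97, q=5
i=4: a=3 ⇒ p=349, q=18
i=5: a=1 ⇒ p=446, q=23
i=6: a=2 ⇒ p=1241, q=64
i=7: a=2 ⇒ p=2928, q=151
i=8: a=4 ⇒ p=12953, q=668
i=9: a=2 ⇒ p=28834, q=1487
i=10: a=2 ⇒ p=70621, q=3642
i=11: a=1 ⇒ p=99455, q=5129
i=12: a=3 ⇒ p=368986, q=19029
i=13: a=1 ⇒ p=468441, q=24158
i=14: a=1 ⇒ p=837427, q=43187
i=15: a=2 ⇒ p=2143295, q=110532
→ (2143295, 110532).  Check: 2143295²=4593713457025, 376·110532²=4593713457024, difference 1.

2143295 110532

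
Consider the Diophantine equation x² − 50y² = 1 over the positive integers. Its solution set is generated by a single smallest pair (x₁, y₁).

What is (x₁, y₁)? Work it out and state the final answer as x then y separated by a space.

99 14

√50 → a₀=7, period (14); ℓ=1 odd so k=1
i=0: a=7 ⇒ p=7, q=1
i=1: a=14 ⇒ p=99, q=14
→ (99, 14).  Check: 99²=9801, 50·14²=9800, difference 1.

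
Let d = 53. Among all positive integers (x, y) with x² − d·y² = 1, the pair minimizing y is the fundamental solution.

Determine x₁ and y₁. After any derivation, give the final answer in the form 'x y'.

66249 9100

d=53: √d = [7; 3,1,1,3,14] (ℓ=5, odd), read p_9/q_9
i=0: a=7 ⇒ p=7, q=1
i=1: a=3 ⇒ p=22, q=3
i=2: a=1 ⇒ p=29, q=4
…
i=6: a=3 ⇒ p=7979, q=1096
i=7: a=1 ⇒ p=10578, q=1453
i=8: a=1 ⇒ p=18557, q=2549
i=9: a=3 ⇒ p=66249, q=9100
(x₁, y₁) = (66249, 9100);  66249² − 53·9100² = 1 ✓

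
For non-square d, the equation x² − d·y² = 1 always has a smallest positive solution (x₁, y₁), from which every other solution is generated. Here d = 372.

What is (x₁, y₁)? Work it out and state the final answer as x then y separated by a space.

√372 → a₀=19, period (3,2,12,2,3,38); ℓ=6 even so k=5
a_0=19:  p_0=19·1+0=19,  q_0=19·0+1=1
a_1=3:  p_1=3·19+1=58,  q_1=3·1+0=3
a_2=2:  p_2=2·58+19=135,  q_2=2·3+1=7
…
a_4=2:  p_4=2·1678+135=3491,  q_4=2·87+7=181
a_5=3:  p_5=3·3491+1678=12151,  q_5=3·181+87=630
→ (12151, 630).  Check: 12151²=147646801, 372·630²=147646800, difference 1.

12151 630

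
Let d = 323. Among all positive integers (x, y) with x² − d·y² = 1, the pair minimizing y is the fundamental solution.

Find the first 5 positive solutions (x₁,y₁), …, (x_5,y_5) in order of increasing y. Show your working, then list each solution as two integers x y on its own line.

[17; 1,34] for √323; ℓ=2 ⇒ convergent index 1
k=0  a_k=17  p_k/q_k = 17/1
k=1  a_k=1  p_k/q_k = 18/1
fundamental: x₁=18, y₁=1  (since 324 − 323·1 = 1)
(18+1√323)^2 = 647 + 36√323
(18+1√323)^3 = 23274 + 1295√323
(18+1√323)^4 = 837217 + 46584√323
(18+1√323)^5 = 30116538 + 1675729√323

18 1
647 36
23274 1295
837217 46584
30116538 1675729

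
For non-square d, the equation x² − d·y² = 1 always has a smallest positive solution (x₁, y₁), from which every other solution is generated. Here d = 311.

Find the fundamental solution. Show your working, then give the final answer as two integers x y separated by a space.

[17; 1,1,1,2,1,…,1,1,34] for √311; ℓ=16 ⇒ convergent index 15
k=0  a_k=17  p_k/q_k = 17/1
k=1  a_k=1  p_k/q_k = 18/1
k=2  a_k=1  p_k/q_k = 35/2
…
k=6  a_k=6  p_k/q_k = 1305/74
k=7  a_k=3  p_k/q_k = 4109/233
k=8  a_k=17  p_k/q_k = 71158/4035
…
k=10  a_k=6  p_k/q_k = 1376656/78063
k=11  a_k=1  p_k/q_k = 1594239/90401
k=12  a_k=2  p_k/q_k = 4565134/258865
k=13  a_k=1  p_k/q_k = 6159373/349266
k=14  a_k=1  p_k/q_k = 10724507/608131
k=15  a_k=1  p_k/q_k = 16883880/957397
→ (16883880, 957397).  Check: 16883880²=285065403854400, 311·957397²=285065403854399, difference 1.

16883880 957397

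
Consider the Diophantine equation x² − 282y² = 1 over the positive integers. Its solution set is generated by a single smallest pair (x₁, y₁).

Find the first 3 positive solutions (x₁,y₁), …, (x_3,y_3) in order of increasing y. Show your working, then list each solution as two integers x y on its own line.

2351 140
11054401 658280
51977791151 3095232420

d=282: √d = [16; 1,3,1,4,1,3,1,32] (ℓ=8, even), read p_7/q_7
step 0: (16, 1)  from 16·(1,0) + (0,1)
step 1: (17, 1)  from 1·(16,1) + (1,0)
…
step 4: (403, 24)  from 4·(84,5) + (67,4)
step 5: (487, 29)  from 1·(403,24) + (84,5)
step 6: (1864, 111)  from 3·(487,29) + (403,24)
step 7: (2351, 140)  from 1·(1864,111) + (487,29)
(x₁, y₁) = (2351, 140);  2351² − 282·140² = 1 ✓
(2351+140√282)^2 = 11054401 + 658280√282
(2351+140√282)^3 = 51977791151 + 3095232420√282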